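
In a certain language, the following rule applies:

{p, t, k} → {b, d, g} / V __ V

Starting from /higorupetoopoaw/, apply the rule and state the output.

higorubedooboaw

/p/ is a voiceless stop between vowels /u/ and /e/, so it voices to [b].
/t/ is a voiceless stop between vowels /e/ and /o/, so it voices to [d].
/p/ is a voiceless stop between vowels /o/ and /o/, so it voices to [b].
Surface form: [higorubedooboaw].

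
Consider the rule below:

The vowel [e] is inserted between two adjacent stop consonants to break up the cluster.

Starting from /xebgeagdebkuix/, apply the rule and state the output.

/b/ and /g/ form a stop–stop cluster, so [e] is inserted between them.
/g/ and /d/ form a stop–stop cluster, so [e] is inserted between them.
/b/ and /k/ form a stop–stop cluster, so [e] is inserted between them.
Surface form: [xebegeagedebekuix].

xebegeagedebekuix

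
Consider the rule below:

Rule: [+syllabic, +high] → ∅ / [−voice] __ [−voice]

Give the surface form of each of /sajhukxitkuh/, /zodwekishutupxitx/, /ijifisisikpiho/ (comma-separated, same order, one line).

sajhkxtkh, zodwekshtpxtx, ijifsskpho

/sajhukxitkuh/: /u/ is a high vowel flanked by voiceless consonants /h/ and /k/, so it deletes. /i/ is a high vowel flanked by voiceless consonants /x/ and /t/, so it deletes. /u/ is a high vowel flanked by voiceless consonants /k/ and /h/, so it deletes. → [sajhkxtkh].
/zodwekishutupxitx/: /i/ is a high vowel flanked by voiceless consonants /k/ and /s/, so it deletes. /u/ is a high vowel flanked by voiceless consonants /h/ and /t/, so it deletes. /u/ is a high vowel flanked by voiceless consonants /t/ and /p/, so it deletes. /i/ is a high vowel flanked by voiceless consonants /x/ and /t/, so it deletes. → [zodwekshtpxtx].
/ijifisisikpiho/: /i/ is a high vowel flanked by voiceless consonants /f/ and /s/, so it deletes. /i/ is a high vowel flanked by voiceless consonants /s/ and /s/, so it deletes. /i/ is a high vowel flanked by voiceless consonants /s/ and /k/, so it deletes. /i/ is a high vowel flanked by voiceless consonants /p/ and /h/, so it deletes. → [ijifsskpho].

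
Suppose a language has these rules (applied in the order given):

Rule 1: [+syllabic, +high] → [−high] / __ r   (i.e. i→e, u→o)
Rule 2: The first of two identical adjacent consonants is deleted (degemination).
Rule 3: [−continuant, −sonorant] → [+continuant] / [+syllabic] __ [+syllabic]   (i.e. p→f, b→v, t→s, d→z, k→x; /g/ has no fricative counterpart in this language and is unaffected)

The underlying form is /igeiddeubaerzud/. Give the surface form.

igeizeuvaerzud

Rule 1 (pre-rhotic lowering): no segment meets the environment; /igeiddeubaerzud/ is unchanged.
Rule 2 (degemination): /dd/ is a geminate; the first /d/ deletes. /igeiddeubaerzud/ → igeideubaerzud.
Rule 3 (intervocalic spirantization): /d/ is a stop between vowels /i/ and /e/, so it spirantizes to the fricative [z]. /b/ is a stop between vowels /u/ and /a/, so it spirantizes to the fricative [v]. /igeideubaerzud/ → igeizeuvaerzud.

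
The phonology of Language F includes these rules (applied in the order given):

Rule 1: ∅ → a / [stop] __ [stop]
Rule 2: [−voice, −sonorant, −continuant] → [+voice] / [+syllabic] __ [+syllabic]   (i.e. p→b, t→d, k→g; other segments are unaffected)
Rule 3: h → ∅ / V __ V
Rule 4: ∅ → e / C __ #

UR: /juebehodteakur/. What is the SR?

juebeodadeagure

Rule 1 (stop-cluster a-epenthesis): /d/ and /t/ form a stop–stop cluster, so [a] is inserted between them. /juebehodteakur/ → juebehodateakur.
Rule 2 (intervocalic voicing): /t/ is a voiceless stop between vowels /a/ and /e/, so it voices to [d]. /k/ is a voiceless stop between vowels /a/ and /u/, so it voices to [g]. /juebehodateakur/ → juebehodadeagur.
Rule 3 (intervocalic h-deletion): /h/ occurs between vowels /e/ and /o/, so it deletes. /juebehodadeagur/ → juebeodadeagur.
Rule 4 (final e-epenthesis): the form ends in the consonant /r/, so [e] is inserted word-finally. /juebeodadeagur/ → juebeodadeagure.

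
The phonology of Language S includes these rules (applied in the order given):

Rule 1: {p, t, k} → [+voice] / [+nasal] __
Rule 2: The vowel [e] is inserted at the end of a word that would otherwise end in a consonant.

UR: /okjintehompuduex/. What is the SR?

Rule 1 (post-nasal voicing): /t/ is a voiceless stop immediately after the nasal /n/, so it voices to [d]. /p/ is a voiceless stop immediately after the nasal /m/, so it voices to [b]. /okjintehompuduex/ → okjindehombuduex.
Rule 2 (final e-epenthesis): the form ends in the consonant /x/, so [e] is inserted word-finally. /okjindehombuduex/ → okjindehombuduexe.

okjindehombuduexe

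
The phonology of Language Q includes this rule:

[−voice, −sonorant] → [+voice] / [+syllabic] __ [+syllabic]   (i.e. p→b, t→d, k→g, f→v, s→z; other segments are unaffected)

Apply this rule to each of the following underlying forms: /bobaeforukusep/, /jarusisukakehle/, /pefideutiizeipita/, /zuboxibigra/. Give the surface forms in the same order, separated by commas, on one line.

/bobaeforukusep/: /f/ is a voiceless obstruent between vowels /e/ and /o/, so it voices to [v]. /k/ is a voiceless obstruent between vowels /u/ and /u/, so it voices to [g]. /s/ is a voiceless obstruent between vowels /u/ and /e/, so it voices to [z]. → [bobaevoruguzep].
/jarusisukakehle/: /s/ is a voiceless obstruent between vowels /u/ and /i/, so it voices to [z]. /s/ is a voiceless obstruent between vowels /i/ and /u/, so it voices to [z]. /k/ is a voiceless obstruent between vowels /u/ and /a/, so it voices to [g]. /k/ is a voiceless obstruent between vowels /a/ and /e/, so it voices to [g]. → [jaruzizugagehle].
/pefideutiizeipita/: /f/ is a voiceless obstruent between vowels /e/ and /i/, so it voices to [v]. /t/ is a voiceless obstruent between vowels /u/ and /i/, so it voices to [d]. /p/ is a voiceless obstruent between vowels /i/ and /i/, so it voices to [b]. /t/ is a voiceless obstruent between vowels /i/ and /a/, so it voices to [d]. → [pevideudiizeibida].
/zuboxibigra/: the rule's environment is not met; surfaces unchanged as [zuboxibigra].

bobaevoruguzep, jaruzizugagehle, pevideudiizeibida, zuboxibigra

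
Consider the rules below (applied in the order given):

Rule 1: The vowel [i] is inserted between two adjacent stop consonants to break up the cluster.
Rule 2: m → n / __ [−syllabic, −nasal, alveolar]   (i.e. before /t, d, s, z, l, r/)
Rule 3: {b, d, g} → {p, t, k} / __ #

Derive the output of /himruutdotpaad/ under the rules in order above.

hinruutidotipaat

Rule 1 (stop-cluster i-epenthesis): /t/ and /d/ form a stop–stop cluster, so [i] is inserted between them. /t/ and /p/ form a stop–stop cluster, so [i] is inserted between them. /himruutdotpaad/ → himruutidotipaad.
Rule 2 (nasal place assimilation): /m/ precedes the alveolar consonant /r/, so it assimilates in place to [n]. /himruutidotipaad/ → hinruutidotipaad.
Rule 3 (final devoicing): /d/ is a voiced stop in word-final position, so it devoices to [t]. /hinruutidotipaad/ → hinruutidotipaat.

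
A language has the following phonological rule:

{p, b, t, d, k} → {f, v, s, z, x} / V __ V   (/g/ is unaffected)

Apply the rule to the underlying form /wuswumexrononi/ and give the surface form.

wuswumexrononi

No segment of /wuswumexrononi/ meets the structural description of the rule, so the form surfaces unchanged.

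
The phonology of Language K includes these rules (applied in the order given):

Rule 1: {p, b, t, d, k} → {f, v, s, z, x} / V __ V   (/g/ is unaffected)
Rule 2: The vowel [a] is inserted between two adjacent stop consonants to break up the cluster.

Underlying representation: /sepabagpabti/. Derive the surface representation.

Rule 1 (intervocalic spirantization): /p/ is a stop between vowels /e/ and /a/, so it spirantizes to the fricative [f]. /b/ is a stop between vowels /a/ and /a/, so it spirantizes to the fricative [v]. /sepabagpabti/ → sefavagpabti.
Rule 2 (stop-cluster a-epenthesis): /g/ and /p/ form a stop–stop cluster, so [a] is inserted between them. /b/ and /t/ form a stop–stop cluster, so [a] is inserted between them. /sefavagpabti/ → sefavagapabati.

sefavagapabati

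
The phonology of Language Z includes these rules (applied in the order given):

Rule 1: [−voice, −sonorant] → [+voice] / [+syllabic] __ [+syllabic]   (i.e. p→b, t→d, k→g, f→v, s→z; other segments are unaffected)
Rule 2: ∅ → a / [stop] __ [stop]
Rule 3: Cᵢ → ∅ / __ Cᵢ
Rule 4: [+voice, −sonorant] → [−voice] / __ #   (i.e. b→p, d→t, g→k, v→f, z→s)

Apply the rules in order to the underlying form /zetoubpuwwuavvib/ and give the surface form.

Rule 1 (intervocalic voicing): /t/ is a voiceless obstruent between vowels /e/ and /o/, so it voices to [d]. /zetoubpuwwuavvib/ → zedoubpuwwuavvib.
Rule 2 (stop-cluster a-epenthesis): /b/ and /p/ form a stop–stop cluster, so [a] is inserted between them. /zedoubpuwwuavvib/ → zedoubapuwwuavvib.
Rule 3 (degemination): /ww/ is a geminate; the first /w/ deletes. /vv/ is a geminate; the first /v/ deletes. /zedoubapuwwuavvib/ → zedoubapuwuavib.
Rule 4 (final devoicing): /b/ is a voiced obstruent in word-final position, so it devoices to [p]. /zedoubapuwuavib/ → zedoubapuwuavip.

zedoubapuwuavip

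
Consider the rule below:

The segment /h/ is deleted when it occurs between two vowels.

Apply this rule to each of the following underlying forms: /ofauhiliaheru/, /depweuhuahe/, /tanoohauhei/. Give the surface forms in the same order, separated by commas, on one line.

ofauiliaeru, depweuuae, tanooauei

/ofauhiliaheru/: /h/ occurs between vowels /u/ and /i/, so it deletes. /h/ occurs between vowels /a/ and /e/, so it deletes. → [ofauiliaeru].
/depweuhuahe/: /h/ occurs between vowels /u/ and /u/, so it deletes. /h/ occurs between vowels /a/ and /e/, so it deletes. → [depweuuae].
/tanoohauhei/: /h/ occurs between vowels /o/ and /a/, so it deletes. /h/ occurs between vowels /u/ and /e/, so it deletes. → [tanooauei].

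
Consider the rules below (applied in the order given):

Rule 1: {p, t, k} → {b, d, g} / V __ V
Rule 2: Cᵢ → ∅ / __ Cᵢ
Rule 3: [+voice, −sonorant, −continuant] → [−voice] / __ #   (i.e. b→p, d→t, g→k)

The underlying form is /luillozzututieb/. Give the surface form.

Rule 1 (intervocalic voicing): /t/ is a voiceless stop between vowels /u/ and /u/, so it voices to [d]. /t/ is a voiceless stop between vowels /u/ and /i/, so it voices to [d]. /luillozzututieb/ → luillozzududieb.
Rule 2 (degemination): /ll/ is a geminate; the first /l/ deletes. /zz/ is a geminate; the first /z/ deletes. /luillozzududieb/ → luilozududieb.
Rule 3 (final devoicing): /b/ is a voiced stop in word-final position, so it devoices to [p]. /luilozududieb/ → luilozududiep.

luilozududiep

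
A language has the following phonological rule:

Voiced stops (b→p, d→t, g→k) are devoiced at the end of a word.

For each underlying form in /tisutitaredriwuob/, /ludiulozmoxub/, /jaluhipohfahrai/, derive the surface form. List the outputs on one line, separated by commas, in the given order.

tisutitaredriwuop, ludiulozmoxup, jaluhipohfahrai

/tisutitaredriwuob/: /b/ is a voiced stop in word-final position, so it devoices to [p]. → [tisutitaredriwuop].
/ludiulozmoxub/: /b/ is a voiced stop in word-final position, so it devoices to [p]. → [ludiulozmoxup].
/jaluhipohfahrai/: the rule's environment is not met; surfaces unchanged as [jaluhipohfahrai].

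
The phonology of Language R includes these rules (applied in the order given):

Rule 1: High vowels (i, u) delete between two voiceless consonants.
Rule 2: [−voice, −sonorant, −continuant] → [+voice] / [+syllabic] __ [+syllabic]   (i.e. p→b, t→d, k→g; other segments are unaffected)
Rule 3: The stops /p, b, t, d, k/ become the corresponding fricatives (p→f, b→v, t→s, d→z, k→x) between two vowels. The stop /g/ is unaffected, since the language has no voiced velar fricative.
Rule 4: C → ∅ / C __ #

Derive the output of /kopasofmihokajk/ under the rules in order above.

kovasofmihogaj

Rule 1 (high vowel syncope): no segment meets the environment; /kopasofmihokajk/ is unchanged.
Rule 2 (intervocalic voicing): /p/ is a voiceless stop between vowels /o/ and /a/, so it voices to [b]. /k/ is a voiceless stop between vowels /o/ and /a/, so it voices to [g]. /kopasofmihokajk/ → kobasofmihogajk.
Rule 3 (intervocalic spirantization): /b/ is a stop between vowels /o/ and /a/, so it spirantizes to the fricative [v]. /kobasofmihogajk/ → kovasofmihogajk.
Rule 4 (final cluster simplification): /k/ is the second consonant of a word-final cluster /jk/, so it deletes. /kovasofmihogajk/ → kovasofmihogaj.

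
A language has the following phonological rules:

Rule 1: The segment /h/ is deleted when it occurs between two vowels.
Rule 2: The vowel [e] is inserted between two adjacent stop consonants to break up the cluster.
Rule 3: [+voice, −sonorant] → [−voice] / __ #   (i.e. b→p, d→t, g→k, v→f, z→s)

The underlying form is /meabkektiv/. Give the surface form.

Rule 1 (intervocalic h-deletion): no segment meets the environment; /meabkektiv/ is unchanged.
Rule 2 (stop-cluster e-epenthesis): /b/ and /k/ form a stop–stop cluster, so [e] is inserted between them. /k/ and /t/ form a stop–stop cluster, so [e] is inserted between them. /meabkektiv/ → meabekeketiv.
Rule 3 (final devoicing): /v/ is a voiced obstruent in word-final position, so it devoices to [f]. /meabekeketiv/ → meabekeketif.

meabekeketif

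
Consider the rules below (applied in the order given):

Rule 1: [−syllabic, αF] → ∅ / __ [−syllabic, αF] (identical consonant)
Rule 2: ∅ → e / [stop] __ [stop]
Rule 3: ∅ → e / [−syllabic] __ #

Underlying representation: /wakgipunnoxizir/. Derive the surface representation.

wakegipunoxizire

Rule 1 (degemination): /nn/ is a geminate; the first /n/ deletes. /wakgipunnoxizir/ → wakgipunoxizir.
Rule 2 (stop-cluster e-epenthesis): /k/ and /g/ form a stop–stop cluster, so [e] is inserted between them. /wakgipunoxizir/ → wakegipunoxizir.
Rule 3 (final e-epenthesis): the form ends in the consonant /r/, so [e] is inserted word-finally. /wakegipunoxizir/ → wakegipunoxizire.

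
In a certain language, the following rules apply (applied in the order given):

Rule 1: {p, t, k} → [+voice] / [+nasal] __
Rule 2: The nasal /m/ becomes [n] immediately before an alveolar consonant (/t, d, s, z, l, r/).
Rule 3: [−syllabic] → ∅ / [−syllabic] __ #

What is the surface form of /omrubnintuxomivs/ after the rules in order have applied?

onrubninduxomiv

Rule 1 (post-nasal voicing): /t/ is a voiceless stop immediately after the nasal /n/, so it voices to [d]. /omrubnintuxomivs/ → omrubninduxomivs.
Rule 2 (nasal place assimilation): /m/ precedes the alveolar consonant /r/, so it assimilates in place to [n]. /omrubninduxomivs/ → onrubninduxomivs.
Rule 3 (final cluster simplification): /s/ is the second consonant of a word-final cluster /vs/, so it deletes. /onrubninduxomivs/ → onrubninduxomiv.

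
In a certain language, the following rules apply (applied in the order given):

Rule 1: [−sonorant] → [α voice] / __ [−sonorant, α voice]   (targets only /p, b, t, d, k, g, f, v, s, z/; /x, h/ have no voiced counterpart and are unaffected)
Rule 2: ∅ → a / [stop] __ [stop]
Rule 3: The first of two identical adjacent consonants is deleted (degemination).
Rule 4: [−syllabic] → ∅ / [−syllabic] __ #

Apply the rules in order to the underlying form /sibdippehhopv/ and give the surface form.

sibadipapehob

Rule 1 (regressive voicing assimilation): /p/ precedes the voiced obstruent /v/, so it voices to [b] by assimilation. /sibdippehhopv/ → sibdippehhobv.
Rule 2 (stop-cluster a-epenthesis): /b/ and /d/ form a stop–stop cluster, so [a] is inserted between them. /p/ and /p/ form a stop–stop cluster, so [a] is inserted between them. /sibdippehhobv/ → sibadipapehhobv.
Rule 3 (degemination): /hh/ is a geminate; the first /h/ deletes. /sibadipapehhobv/ → sibadipapehobv.
Rule 4 (final cluster simplification): /v/ is the second consonant of a word-final cluster /bv/, so it deletes. /sibadipapehobv/ → sibadipapehob.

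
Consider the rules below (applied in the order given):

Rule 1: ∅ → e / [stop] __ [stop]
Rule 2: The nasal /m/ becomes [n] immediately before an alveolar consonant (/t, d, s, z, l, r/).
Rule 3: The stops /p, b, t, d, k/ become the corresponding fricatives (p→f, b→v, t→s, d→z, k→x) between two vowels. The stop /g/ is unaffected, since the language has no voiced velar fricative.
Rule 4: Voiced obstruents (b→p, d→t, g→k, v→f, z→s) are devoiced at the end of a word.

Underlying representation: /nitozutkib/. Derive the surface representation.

Rule 1 (stop-cluster e-epenthesis): /t/ and /k/ form a stop–stop cluster, so [e] is inserted between them. /nitozutkib/ → nitozutekib.
Rule 2 (nasal place assimilation): no segment meets the environment; /nitozutekib/ is unchanged.
Rule 3 (intervocalic spirantization): /t/ is a stop between vowels /i/ and /o/, so it spirantizes to the fricative [s]. /t/ is a stop between vowels /u/ and /e/, so it spirantizes to the fricative [s]. /k/ is a stop between vowels /e/ and /i/, so it spirantizes to the fricative [x]. /nitozutekib/ → nisozusexib.
Rule 4 (final devoicing): /b/ is a voiced obstruent in word-final position, so it devoices to [p]. /nisozusexib/ → nisozusexip.

nisozusexip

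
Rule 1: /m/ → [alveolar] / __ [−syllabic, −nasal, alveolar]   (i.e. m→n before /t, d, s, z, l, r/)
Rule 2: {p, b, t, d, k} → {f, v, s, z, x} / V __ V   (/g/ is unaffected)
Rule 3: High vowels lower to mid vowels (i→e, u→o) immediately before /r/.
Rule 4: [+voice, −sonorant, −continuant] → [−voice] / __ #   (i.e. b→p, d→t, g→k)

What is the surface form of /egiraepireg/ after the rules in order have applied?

egeraeferek

Rule 1 (nasal place assimilation): no segment meets the environment; /egiraepireg/ is unchanged.
Rule 2 (intervocalic spirantization): /p/ is a stop between vowels /e/ and /i/, so it spirantizes to the fricative [f]. /egiraepireg/ → egiraefireg.
Rule 3 (pre-rhotic lowering): /i/ is a high vowel immediately before /r/, so it lowers to [e]. /i/ is a high vowel immediately before /r/, so it lowers to [e]. /egiraefireg/ → egeraefereg.
Rule 4 (final devoicing): /g/ is a voiced stop in word-final position, so it devoices to [k]. /egeraefereg/ → egeraeferek.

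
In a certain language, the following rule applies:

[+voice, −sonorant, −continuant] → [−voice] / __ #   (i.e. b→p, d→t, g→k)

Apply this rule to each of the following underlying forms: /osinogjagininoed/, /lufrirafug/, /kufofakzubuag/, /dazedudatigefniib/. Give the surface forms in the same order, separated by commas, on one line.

/osinogjagininoed/: /d/ is a voiced stop in word-final position, so it devoices to [t]. → [osinogjagininoet].
/lufrirafug/: /g/ is a voiced stop in word-final position, so it devoices to [k]. → [lufrirafuk].
/kufofakzubuag/: /g/ is a voiced stop in word-final position, so it devoices to [k]. → [kufofakzubuak].
/dazedudatigefniib/: /b/ is a voiced stop in word-final position, so it devoices to [p]. → [dazedudatigefniip].

osinogjagininoet, lufrirafuk, kufofakzubuak, dazedudatigefniip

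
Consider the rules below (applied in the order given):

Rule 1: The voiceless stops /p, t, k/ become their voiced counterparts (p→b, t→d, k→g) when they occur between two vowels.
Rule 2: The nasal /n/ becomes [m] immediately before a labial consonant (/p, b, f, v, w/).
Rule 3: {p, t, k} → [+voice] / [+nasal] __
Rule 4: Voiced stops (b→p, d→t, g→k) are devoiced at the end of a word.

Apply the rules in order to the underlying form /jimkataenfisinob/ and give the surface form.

Rule 1 (intervocalic voicing): /t/ is a voiceless stop between vowels /a/ and /a/, so it voices to [d]. /jimkataenfisinob/ → jimkadaenfisinob.
Rule 2 (nasal place assimilation): /n/ precedes the labial consonant /f/, so it assimilates in place to [m]. /jimkadaenfisinob/ → jimkadaemfisinob.
Rule 3 (post-nasal voicing): /k/ is a voiceless stop immediately after the nasal /m/, so it voices to [g]. /jimkadaemfisinob/ → jimgadaemfisinob.
Rule 4 (final devoicing): /b/ is a voiced stop in word-final position, so it devoices to [p]. /jimgadaemfisinob/ → jimgadaemfisinop.

jimgadaemfisinop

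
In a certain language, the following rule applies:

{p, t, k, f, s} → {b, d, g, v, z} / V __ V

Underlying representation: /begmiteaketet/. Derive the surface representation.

begmideagedet

/t/ is a voiceless obstruent between vowels /i/ and /e/, so it voices to [d].
/k/ is a voiceless obstruent between vowels /a/ and /e/, so it voices to [g].
/t/ is a voiceless obstruent between vowels /e/ and /e/, so it voices to [d].
The other instance of /t/ does not occur in the required environment and remains unchanged.
Surface form: [begmideagedet].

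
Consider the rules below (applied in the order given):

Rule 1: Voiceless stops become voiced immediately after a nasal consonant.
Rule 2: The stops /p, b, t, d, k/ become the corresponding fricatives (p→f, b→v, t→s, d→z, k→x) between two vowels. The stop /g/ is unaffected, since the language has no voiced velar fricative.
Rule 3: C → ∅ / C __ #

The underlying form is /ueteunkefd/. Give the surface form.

ueseungef

Rule 1 (post-nasal voicing): /k/ is a voiceless stop immediately after the nasal /n/, so it voices to [g]. /ueteunkefd/ → ueteungefd.
Rule 2 (intervocalic spirantization): /t/ is a stop between vowels /e/ and /e/, so it spirantizes to the fricative [s]. /ueteungefd/ → ueseungefd.
Rule 3 (final cluster simplification): /d/ is the second consonant of a word-final cluster /fd/, so it deletes. /ueseungefd/ → ueseungef.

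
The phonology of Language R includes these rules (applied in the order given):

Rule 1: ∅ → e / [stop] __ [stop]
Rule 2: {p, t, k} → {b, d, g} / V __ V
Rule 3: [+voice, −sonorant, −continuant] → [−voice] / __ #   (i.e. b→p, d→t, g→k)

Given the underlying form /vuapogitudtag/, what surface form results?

vuabogidudedak

Rule 1 (stop-cluster e-epenthesis): /d/ and /t/ form a stop–stop cluster, so [e] is inserted between them. /vuapogitudtag/ → vuapogitudetag.
Rule 2 (intervocalic voicing): /p/ is a voiceless stop between vowels /a/ and /o/, so it voices to [b]. /t/ is a voiceless stop between vowels /i/ and /u/, so it voices to [d]. /t/ is a voiceless stop between vowels /e/ and /a/, so it voices to [d]. /vuapogitudetag/ → vuabogidudedag.
Rule 3 (final devoicing): /g/ is a voiced stop in word-final position, so it devoices to [k]. /vuabogidudedag/ → vuabogidudedak.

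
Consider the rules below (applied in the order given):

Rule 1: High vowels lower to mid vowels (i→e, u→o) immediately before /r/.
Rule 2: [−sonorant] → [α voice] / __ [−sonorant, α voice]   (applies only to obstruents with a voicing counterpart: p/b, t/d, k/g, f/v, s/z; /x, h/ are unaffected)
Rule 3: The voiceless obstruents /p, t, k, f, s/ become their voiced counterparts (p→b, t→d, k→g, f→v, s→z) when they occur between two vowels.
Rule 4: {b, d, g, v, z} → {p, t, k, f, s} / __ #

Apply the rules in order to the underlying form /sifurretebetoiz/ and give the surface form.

Rule 1 (pre-rhotic lowering): /u/ is a high vowel immediately before /r/, so it lowers to [o]. /sifurretebetoiz/ → siforretebetoiz.
Rule 2 (regressive voicing assimilation): no segment meets the environment; /siforretebetoiz/ is unchanged.
Rule 3 (intervocalic voicing): /f/ is a voiceless obstruent between vowels /i/ and /o/, so it voices to [v]. /t/ is a voiceless obstruent between vowels /e/ and /e/, so it voices to [d]. /t/ is a voiceless obstruent between vowels /e/ and /o/, so it voices to [d]. /siforretebetoiz/ → sivorredebedoiz.
Rule 4 (final devoicing): /z/ is a voiced obstruent in word-final position, so it devoices to [s]. /sivorredebedoiz/ → sivorredebedois.

sivorredebedois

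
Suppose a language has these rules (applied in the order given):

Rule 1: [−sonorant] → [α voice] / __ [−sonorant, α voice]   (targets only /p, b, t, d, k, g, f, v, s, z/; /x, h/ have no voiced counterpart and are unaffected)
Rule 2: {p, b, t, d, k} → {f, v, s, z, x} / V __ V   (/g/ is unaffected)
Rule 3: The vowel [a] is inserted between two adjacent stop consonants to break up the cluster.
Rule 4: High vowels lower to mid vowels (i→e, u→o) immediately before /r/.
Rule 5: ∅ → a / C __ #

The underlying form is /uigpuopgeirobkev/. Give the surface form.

Rule 1 (regressive voicing assimilation): /g/ precedes the voiceless obstruent /p/, so it devoices to [k] by assimilation. /p/ precedes the voiced obstruent /g/, so it voices to [b] by assimilation. /b/ precedes the voiceless obstruent /k/, so it devoices to [p] by assimilation. /uigpuopgeirobkev/ → uikpuobgeiropkev.
Rule 2 (intervocalic spirantization): no segment meets the environment; /uikpuobgeiropkev/ is unchanged.
Rule 3 (stop-cluster a-epenthesis): /k/ and /p/ form a stop–stop cluster, so [a] is inserted between them. /b/ and /g/ form a stop–stop cluster, so [a] is inserted between them. /p/ and /k/ form a stop–stop cluster, so [a] is inserted between them. /uikpuobgeiropkev/ → uikapuobageiropakev.
Rule 4 (pre-rhotic lowering): /i/ is a high vowel immediately before /r/, so it lowers to [e]. /uikapuobageiropakev/ → uikapuobageeropakev.
Rule 5 (final a-epenthesis): the form ends in the consonant /v/, so [a] is inserted word-finally. /uikapuobageeropakev/ → uikapuobageeropakeva.

uikapuobageeropakeva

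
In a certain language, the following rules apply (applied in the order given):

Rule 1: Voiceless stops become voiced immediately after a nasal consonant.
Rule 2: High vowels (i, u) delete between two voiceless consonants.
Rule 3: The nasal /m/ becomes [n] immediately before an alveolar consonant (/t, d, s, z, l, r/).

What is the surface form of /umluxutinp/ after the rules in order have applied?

unluxtinb

Rule 1 (post-nasal voicing): /p/ is a voiceless stop immediately after the nasal /n/, so it voices to [b]. /umluxutinp/ → umluxutinb.
Rule 2 (high vowel syncope): /u/ is a high vowel flanked by voiceless consonants /x/ and /t/, so it deletes. /umluxutinb/ → umluxtinb.
Rule 3 (nasal place assimilation): /m/ precedes the alveolar consonant /l/, so it assimilates in place to [n]. /umluxtinb/ → unluxtinb.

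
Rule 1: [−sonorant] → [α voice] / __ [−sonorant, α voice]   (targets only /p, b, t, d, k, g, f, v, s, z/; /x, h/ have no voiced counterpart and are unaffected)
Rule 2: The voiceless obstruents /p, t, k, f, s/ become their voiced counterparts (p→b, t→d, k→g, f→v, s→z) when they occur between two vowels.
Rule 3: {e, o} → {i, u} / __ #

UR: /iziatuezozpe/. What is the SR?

Rule 1 (regressive voicing assimilation): /z/ precedes the voiceless obstruent /p/, so it devoices to [s] by assimilation. /iziatuezozpe/ → iziatuezospe.
Rule 2 (intervocalic voicing): /t/ is a voiceless obstruent between vowels /a/ and /u/, so it voices to [d]. /iziatuezospe/ → iziaduezospe.
Rule 3 (final vowel raising): /e/ is a mid vowel in word-final position, so it raises to [i]. /iziaduezospe/ → iziaduezospi.

iziaduezospi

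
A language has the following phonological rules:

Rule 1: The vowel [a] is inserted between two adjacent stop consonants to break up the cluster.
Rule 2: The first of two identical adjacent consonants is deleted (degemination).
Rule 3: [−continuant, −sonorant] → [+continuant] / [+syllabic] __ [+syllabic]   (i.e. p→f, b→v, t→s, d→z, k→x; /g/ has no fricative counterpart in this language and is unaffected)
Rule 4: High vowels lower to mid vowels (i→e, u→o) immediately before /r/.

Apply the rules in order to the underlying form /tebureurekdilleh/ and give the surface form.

Rule 1 (stop-cluster a-epenthesis): /k/ and /d/ form a stop–stop cluster, so [a] is inserted between them. /tebureurekdilleh/ → tebureurekadilleh.
Rule 2 (degemination): /ll/ is a geminate; the first /l/ deletes. /tebureurekadilleh/ → tebureurekadileh.
Rule 3 (intervocalic spirantization): /b/ is a stop between vowels /e/ and /u/, so it spirantizes to the fricative [v]. /k/ is a stop between vowels /e/ and /a/, so it spirantizes to the fricative [x]. /d/ is a stop between vowels /a/ and /i/, so it spirantizes to the fricative [z]. /tebureurekadileh/ → tevureurexazileh.
Rule 4 (pre-rhotic lowering): /u/ is a high vowel immediately before /r/, so it lowers to [o]. /u/ is a high vowel immediately before /r/, so it lowers to [o]. /tevureurexazileh/ → tevoreorexazileh.

tevoreorexazileh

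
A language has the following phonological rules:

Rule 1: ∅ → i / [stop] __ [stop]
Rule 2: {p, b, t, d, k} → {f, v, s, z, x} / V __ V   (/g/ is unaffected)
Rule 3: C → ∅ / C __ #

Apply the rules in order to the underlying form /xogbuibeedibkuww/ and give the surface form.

Rule 1 (stop-cluster i-epenthesis): /g/ and /b/ form a stop–stop cluster, so [i] is inserted between them. /b/ and /k/ form a stop–stop cluster, so [i] is inserted between them. /xogbuibeedibkuww/ → xogibuibeedibikuww.
Rule 2 (intervocalic spirantization): /b/ is a stop between vowels /i/ and /u/, so it spirantizes to the fricative [v]. /b/ is a stop between vowels /i/ and /e/, so it spirantizes to the fricative [v]. /d/ is a stop between vowels /e/ and /i/, so it spirantizes to the fricative [z]. /b/ is a stop between vowels /i/ and /i/, so it spirantizes to the fricative [v]. /k/ is a stop between vowels /i/ and /u/, so it spirantizes to the fricative [x]. /xogibuibeedibikuww/ → xogivuiveezivixuww.
Rule 3 (final cluster simplification): /w/ is the second consonant of a word-final cluster /ww/, so it deletes. /xogivuiveezivixuww/ → xogivuiveezivixuw.

xogivuiveezivixuw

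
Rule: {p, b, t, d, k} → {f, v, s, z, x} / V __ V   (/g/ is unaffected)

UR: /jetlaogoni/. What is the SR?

No segment of /jetlaogoni/ meets the structural description of the rule, so the form surfaces unchanged.

jetlaogoni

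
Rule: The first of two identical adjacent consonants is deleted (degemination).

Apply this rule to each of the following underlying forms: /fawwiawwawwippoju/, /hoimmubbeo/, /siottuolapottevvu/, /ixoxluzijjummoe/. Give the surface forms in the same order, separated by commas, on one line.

/fawwiawwawwippoju/: /ww/ is a geminate; the first /w/ deletes. /ww/ is a geminate; the first /w/ deletes. /ww/ is a geminate; the first /w/ deletes. /pp/ is a geminate; the first /p/ deletes. → [fawiawawipoju].
/hoimmubbeo/: /mm/ is a geminate; the first /m/ deletes. /bb/ is a geminate; the first /b/ deletes. → [hoimubeo].
/siottuolapottevvu/: /tt/ is a geminate; the first /t/ deletes. /tt/ is a geminate; the first /t/ deletes. /vv/ is a geminate; the first /v/ deletes. → [siotuolapotevu].
/ixoxluzijjummoe/: /jj/ is a geminate; the first /j/ deletes. /mm/ is a geminate; the first /m/ deletes. → [ixoxluzijumoe].

fawiawawipoju, hoimubeo, siotuolapotevu, ixoxluzijumoe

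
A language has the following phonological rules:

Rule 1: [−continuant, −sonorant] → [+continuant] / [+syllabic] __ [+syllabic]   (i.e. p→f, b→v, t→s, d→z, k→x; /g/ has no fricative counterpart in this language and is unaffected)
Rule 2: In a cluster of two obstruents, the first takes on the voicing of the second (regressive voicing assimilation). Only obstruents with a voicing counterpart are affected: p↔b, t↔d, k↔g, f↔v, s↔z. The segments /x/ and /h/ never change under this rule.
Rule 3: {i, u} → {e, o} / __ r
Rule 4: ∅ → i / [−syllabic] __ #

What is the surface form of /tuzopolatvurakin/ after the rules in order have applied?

Rule 1 (intervocalic spirantization): /p/ is a stop between vowels /o/ and /o/, so it spirantizes to the fricative [f]. /k/ is a stop between vowels /a/ and /i/, so it spirantizes to the fricative [x]. /tuzopolatvurakin/ → tuzofolatvuraxin.
Rule 2 (regressive voicing assimilation): /t/ precedes the voiced obstruent /v/, so it voices to [d] by assimilation. /tuzofolatvuraxin/ → tuzofoladvuraxin.
Rule 3 (pre-rhotic lowering): /u/ is a high vowel immediately before /r/, so it lowers to [o]. /tuzofoladvuraxin/ → tuzofoladvoraxin.
Rule 4 (final i-epenthesis): the form ends in the consonant /n/, so [i] is inserted word-finally. /tuzofoladvoraxin/ → tuzofoladvoraxini.

tuzofoladvoraxini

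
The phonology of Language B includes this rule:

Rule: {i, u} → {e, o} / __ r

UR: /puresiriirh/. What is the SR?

poreserierh

/u/ is a high vowel immediately before /r/, so it lowers to [o].
/i/ is a high vowel immediately before /r/, so it lowers to [e].
/i/ is a high vowel immediately before /r/, so it lowers to [e].
The other instance of /i/ does not occur in the required environment and remains unchanged.
Surface form: [poreserierh].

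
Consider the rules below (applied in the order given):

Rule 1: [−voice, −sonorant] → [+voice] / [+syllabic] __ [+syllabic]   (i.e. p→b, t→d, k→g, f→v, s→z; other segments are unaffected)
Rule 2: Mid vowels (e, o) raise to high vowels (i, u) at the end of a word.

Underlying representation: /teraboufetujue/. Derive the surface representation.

Rule 1 (intervocalic voicing): /f/ is a voiceless obstruent between vowels /u/ and /e/, so it voices to [v]. /t/ is a voiceless obstruent between vowels /e/ and /u/, so it voices to [d]. /teraboufetujue/ → terabouvedujue.
Rule 2 (final vowel raising): /e/ is a mid vowel in word-final position, so it raises to [i]. /terabouvedujue/ → terabouvedujui.

terabouvedujui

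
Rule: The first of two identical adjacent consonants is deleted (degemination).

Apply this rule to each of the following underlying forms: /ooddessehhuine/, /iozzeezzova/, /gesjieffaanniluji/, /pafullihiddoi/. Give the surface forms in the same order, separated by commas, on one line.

/ooddessehhuine/: /dd/ is a geminate; the first /d/ deletes. /ss/ is a geminate; the first /s/ deletes. /hh/ is a geminate; the first /h/ deletes. → [oodesehuine].
/iozzeezzova/: /zz/ is a geminate; the first /z/ deletes. /zz/ is a geminate; the first /z/ deletes. → [iozeezova].
/gesjieffaanniluji/: /ff/ is a geminate; the first /f/ deletes. /nn/ is a geminate; the first /n/ deletes. → [gesjiefaaniluji].
/pafullihiddoi/: /ll/ is a geminate; the first /l/ deletes. /dd/ is a geminate; the first /d/ deletes. → [pafulihidoi].

oodesehuine, iozeezova, gesjiefaaniluji, pafulihidoi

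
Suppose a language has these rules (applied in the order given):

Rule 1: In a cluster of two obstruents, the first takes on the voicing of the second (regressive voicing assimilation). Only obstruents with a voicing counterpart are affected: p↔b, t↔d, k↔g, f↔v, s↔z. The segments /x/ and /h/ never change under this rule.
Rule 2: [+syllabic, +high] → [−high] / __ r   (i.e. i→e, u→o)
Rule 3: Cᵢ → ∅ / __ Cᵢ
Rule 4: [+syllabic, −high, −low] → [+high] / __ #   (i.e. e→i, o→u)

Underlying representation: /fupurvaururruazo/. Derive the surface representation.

Rule 1 (regressive voicing assimilation): no segment meets the environment; /fupurvaururruazo/ is unchanged.
Rule 2 (pre-rhotic lowering): /u/ is a high vowel immediately before /r/, so it lowers to [o]. /u/ is a high vowel immediately before /r/, so it lowers to [o]. /u/ is a high vowel immediately before /r/, so it lowers to [o]. /fupurvaururruazo/ → fuporvaororruazo.
Rule 3 (degemination): /rr/ is a geminate; the first /r/ deletes. /fuporvaororruazo/ → fuporvaororuazo.
Rule 4 (final vowel raising): /o/ is a mid vowel in word-final position, so it raises to [u]. /fuporvaororuazo/ → fuporvaororuazu.

fuporvaororuazu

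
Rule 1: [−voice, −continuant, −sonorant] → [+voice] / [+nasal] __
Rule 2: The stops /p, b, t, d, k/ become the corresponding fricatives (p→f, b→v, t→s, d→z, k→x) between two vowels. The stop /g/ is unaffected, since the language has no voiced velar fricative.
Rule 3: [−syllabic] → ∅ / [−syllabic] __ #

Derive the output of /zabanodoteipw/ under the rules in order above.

Rule 1 (post-nasal voicing): no segment meets the environment; /zabanodoteipw/ is unchanged.
Rule 2 (intervocalic spirantization): /b/ is a stop between vowels /a/ and /a/, so it spirantizes to the fricative [v]. /d/ is a stop between vowels /o/ and /o/, so it spirantizes to the fricative [z]. /t/ is a stop between vowels /o/ and /e/, so it spirantizes to the fricative [s]. /zabanodoteipw/ → zavanozoseipw.
Rule 3 (final cluster simplification): /w/ is the second consonant of a word-final cluster /pw/, so it deletes. /zavanozoseipw/ → zavanozoseip.

zavanozoseip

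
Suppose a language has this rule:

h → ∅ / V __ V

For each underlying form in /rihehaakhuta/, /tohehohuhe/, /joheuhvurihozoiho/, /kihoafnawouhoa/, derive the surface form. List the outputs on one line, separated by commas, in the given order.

/rihehaakhuta/: /h/ occurs between vowels /i/ and /e/, so it deletes. /h/ occurs between vowels /e/ and /a/, so it deletes. → [rieaakhuta].
/tohehohuhe/: /h/ occurs between vowels /o/ and /e/, so it deletes. /h/ occurs between vowels /e/ and /o/, so it deletes. /h/ occurs between vowels /o/ and /u/, so it deletes. /h/ occurs between vowels /u/ and /e/, so it deletes. → [toeoue].
/joheuhvurihozoiho/: /h/ occurs between vowels /o/ and /e/, so it deletes. /h/ occurs between vowels /i/ and /o/, so it deletes. /h/ occurs between vowels /i/ and /o/, so it deletes. → [joeuhvuriozoio].
/kihoafnawouhoa/: /h/ occurs between vowels /i/ and /o/, so it deletes. /h/ occurs between vowels /u/ and /o/, so it deletes. → [kioafnawouoa].

rieaakhuta, toeoue, joeuhvuriozoio, kioafnawouoa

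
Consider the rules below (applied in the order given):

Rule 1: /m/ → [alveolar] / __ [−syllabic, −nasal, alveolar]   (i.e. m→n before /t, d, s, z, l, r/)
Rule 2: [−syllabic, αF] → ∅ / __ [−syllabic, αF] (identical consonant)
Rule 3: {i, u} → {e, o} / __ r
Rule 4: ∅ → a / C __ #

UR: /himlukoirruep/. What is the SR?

Rule 1 (nasal place assimilation): /m/ precedes the alveolar consonant /l/, so it assimilates in place to [n]. /himlukoirruep/ → hinlukoirruep.
Rule 2 (degemination): /rr/ is a geminate; the first /r/ deletes. /hinlukoirruep/ → hinlukoiruep.
Rule 3 (pre-rhotic lowering): /i/ is a high vowel immediately before /r/, so it lowers to [e]. /hinlukoiruep/ → hinlukoeruep.
Rule 4 (final a-epenthesis): the form ends in the consonant /p/, so [a] is inserted word-finally. /hinlukoeruep/ → hinlukoeruepa.

hinlukoeruepa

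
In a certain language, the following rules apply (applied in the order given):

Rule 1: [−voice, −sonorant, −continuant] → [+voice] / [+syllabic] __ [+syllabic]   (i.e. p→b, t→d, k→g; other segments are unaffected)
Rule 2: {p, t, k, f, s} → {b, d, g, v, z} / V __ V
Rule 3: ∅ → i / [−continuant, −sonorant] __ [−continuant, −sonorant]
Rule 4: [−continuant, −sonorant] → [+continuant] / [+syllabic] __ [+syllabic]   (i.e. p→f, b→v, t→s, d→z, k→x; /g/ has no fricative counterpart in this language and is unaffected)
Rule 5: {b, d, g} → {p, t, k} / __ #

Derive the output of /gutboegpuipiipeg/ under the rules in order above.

Rule 1 (intervocalic voicing): /p/ is a voiceless stop between vowels /i/ and /i/, so it voices to [b]. /p/ is a voiceless stop between vowels /i/ and /e/, so it voices to [b]. /gutboegpuipiipeg/ → gutboegpuibiibeg.
Rule 2 (intervocalic voicing): no segment meets the environment; /gutboegpuibiibeg/ is unchanged.
Rule 3 (stop-cluster i-epenthesis): /t/ and /b/ form a stop–stop cluster, so [i] is inserted between them. /g/ and /p/ form a stop–stop cluster, so [i] is inserted between them. /gutboegpuibiibeg/ → gutiboegipuibiibeg.
Rule 4 (intervocalic spirantization): /t/ is a stop between vowels /u/ and /i/, so it spirantizes to the fricative [s]. /b/ is a stop between vowels /i/ and /o/, so it spirantizes to the fricative [v]. /p/ is a stop between vowels /i/ and /u/, so it spirantizes to the fricative [f]. /b/ is a stop between vowels /i/ and /i/, so it spirantizes to the fricative [v]. /b/ is a stop between vowels /i/ and /e/, so it spirantizes to the fricative [v]. /gutiboegipuibiibeg/ → gusivoegifuiviiveg.
Rule 5 (final devoicing): /g/ is a voiced stop in word-final position, so it devoices to [k]. /gusivoegifuiviiveg/ → gusivoegifuiviivek.

gusivoegifuiviivek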